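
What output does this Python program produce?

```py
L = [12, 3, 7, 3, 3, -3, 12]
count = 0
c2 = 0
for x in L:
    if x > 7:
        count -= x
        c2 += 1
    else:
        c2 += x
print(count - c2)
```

x=12: >7, count = 0-12 = -12; c2=1
x=3: not >7; c2=4
x=7: not >7; c2=11
x=3: not >7; c2=14
x=3: not >7; c2=17
x=-3: not >7; c2=14
x=12: >7, count = (-12)-12 = -24; c2=15
count-c2 = (-24)-15 = -39

-39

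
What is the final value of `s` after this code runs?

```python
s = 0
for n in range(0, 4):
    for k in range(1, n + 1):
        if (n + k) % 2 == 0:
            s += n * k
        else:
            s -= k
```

14

n=1,k=1: even sum, s = 0+1 = 1
n=2,k=1: odd sum, s = 1-1 = 0
n=2,k=2: even sum, s = 0+4 = 4
n=3,k=1: even sum, s = 4+3 = 7
n=3,k=2: odd sum, s = 7-2 = 5
n=3,k=3: even sum, s = 5+9 = 14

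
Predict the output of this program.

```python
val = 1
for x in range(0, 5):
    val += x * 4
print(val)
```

x=0: val = 1+0*4 = 1
x=1: val = 1+1*4 = 5
x=2: val = 5+2*4 = 13
x=3: val = 13+3*4 = 25
x=4: val = 25+4*4 = 41

41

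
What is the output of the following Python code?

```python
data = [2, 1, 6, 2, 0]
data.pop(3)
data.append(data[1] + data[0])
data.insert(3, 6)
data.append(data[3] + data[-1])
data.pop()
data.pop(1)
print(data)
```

pop(3) removes 2 → [2, 1, 6, 0]
append data[1]+data[0] = 1+2 = 3 → [2, 1, 6, 0, 3]
insert 6 at 3 → [2, 1, 6, 6, 0, 3]
append data[3]+data[-1] = 6+3 = 9 → [2, 1, 6, 6, 0, 3, 9]
pop() removes 9 → [2, 1, 6, 6, 0, 3]
pop(1) removes 1 → [2, 6, 6, 0, 3]

[2, 6, 6, 0, 3]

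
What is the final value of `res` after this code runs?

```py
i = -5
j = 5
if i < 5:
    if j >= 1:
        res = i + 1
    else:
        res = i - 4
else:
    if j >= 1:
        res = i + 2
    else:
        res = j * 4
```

-4

i=-5, j=5
i < 5 is True; j >= 1 is True
→ res = i + 1 = -4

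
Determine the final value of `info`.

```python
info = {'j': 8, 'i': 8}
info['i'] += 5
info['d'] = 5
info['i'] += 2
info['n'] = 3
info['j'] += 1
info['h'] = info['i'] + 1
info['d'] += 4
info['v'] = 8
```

info['i'] = 8+5 = 13 → {'j': 8, 'i': 13}
info['d'] = 5 → {'j': 8, 'i': 13, 'd': 5}
info['i'] = 13+2 = 15 → {'j': 8, 'i': 15, 'd': 5}
info['n'] = 3 → {'j': 8, 'i': 15, 'd': 5, 'n': 3}
info['j'] = 8+1 = 9 → {'j': 9, 'i': 15, 'd': 5, 'n': 3}
info['h'] = info['i']+1 = 16 → {'j': 9, 'i': 15, 'd': 5, 'n': 3, 'h': 16}
info['d'] = 5+4 = 9 → {'j': 9, 'i': 15, 'd': 9, 'n': 3, 'h': 16}
info['v'] = 8 → {'j': 9, 'i': 15, 'd': 9, 'n': 3, 'h': 16, 'v': 8}

{'j': 9, 'i': 15, 'd': 9, 'n': 3, 'h': 16, 'v': 8}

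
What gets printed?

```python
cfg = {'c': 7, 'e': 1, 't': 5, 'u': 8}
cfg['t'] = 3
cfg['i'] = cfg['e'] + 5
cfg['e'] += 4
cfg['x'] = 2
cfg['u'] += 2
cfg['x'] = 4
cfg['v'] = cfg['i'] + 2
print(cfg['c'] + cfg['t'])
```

10

cfg['t'] = 3 → {'c': 7, 'e': 1, 't': 3, 'u': 8}
cfg['i'] = cfg['e']+5 = 6 → {'c': 7, 'e': 1, 't': 3, 'u': 8, 'i': 6}
cfg['e'] = 1+4 = 5 → {'c': 7, 'e': 5, 't': 3, 'u': 8, 'i': 6}
cfg['x'] = 2 → {'c': 7, 'e': 5, 't': 3, 'u': 8, 'i': 6, 'x': 2}
cfg['u'] = 8+2 = 10 → {'c': 7, 'e': 5, 't': 3, 'u': 10, 'i': 6, 'x': 2}
cfg['x'] = 4 → {'c': 7, 'e': 5, 't': 3, 'u': 10, 'i': 6, 'x': 4}
cfg['v'] = cfg['i']+2 = 8 → {'c': 7, 'e': 5, 't': 3, 'u': 10, 'i': 6, 'x': 4, 'v': 8}
cfg['c']+cfg['t'] = 7+3 = 10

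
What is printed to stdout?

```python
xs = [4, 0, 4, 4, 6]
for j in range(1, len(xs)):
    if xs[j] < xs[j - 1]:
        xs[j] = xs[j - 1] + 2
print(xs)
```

j=1: 0<4, xs[1] = 4+2 = 6 → [4, 6, 4, 4, 6]
j=2: 4<6, xs[2] = 6+2 = 8 → [4, 6, 8, 4, 6]
j=3: 4<8, xs[3] = 8+2 = 10 → [4, 6, 8, 10, 6]
j=4: 6<10, xs[4] = 10+2 = 12 → [4, 6, 8, 10, 12]

[4, 6, 8, 10, 12]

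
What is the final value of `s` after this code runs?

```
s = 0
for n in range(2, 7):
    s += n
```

n=2: s = 0+2 = 2
n=3: s = 2+3 = 5
n=4: s = 5+4 = 9
n=5: s = 9+5 = 14
n=6: s = 14+6 = 20

20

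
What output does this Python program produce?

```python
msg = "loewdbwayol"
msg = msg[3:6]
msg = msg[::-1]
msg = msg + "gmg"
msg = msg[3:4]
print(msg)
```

g

slice [3:6] → 'wdb'
reverse → 'bdw'
+ 'gmg' → 'bdwgmg'
slice [3:4] → 'g'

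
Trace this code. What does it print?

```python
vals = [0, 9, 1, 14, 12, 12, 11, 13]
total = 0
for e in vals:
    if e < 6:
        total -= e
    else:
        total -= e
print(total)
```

e=0: <6, total = 0-0 = 0
e=9: not <6, total = 0-9 = -9
e=1: <6, total = (-9)-1 = -10
e=14: not <6, total = (-10)-14 = -24
e=12: not <6, total = (-24)-12 = -36
e=12: not <6, total = (-36)-12 = -48
e=11: not <6, total = (-48)-11 = -59
e=13: not <6, total = (-59)-13 = -72

-72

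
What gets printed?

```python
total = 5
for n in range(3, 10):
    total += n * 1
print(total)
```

n=3: total = 5+3*1 = 8
n=4: total = 8+4*1 = 12
n=5: total = 12+5*1 = 17
n=6: total = 17+6*1 = 23
n=7: total = 23+7*1 = 30
n=8: total = 30+8*1 = 38
n=9: total = 38+9*1 = 47

47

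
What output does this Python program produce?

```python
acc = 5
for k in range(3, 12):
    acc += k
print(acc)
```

68

k=3: acc = 5+3 = 8
k=4: acc = 8+4 = 12
k=5: acc = 12+5 = 17
k=6: acc = 17+6 = 23
k=7: acc = 23+7 = 30
k=8: acc = 30+8 = 38
k=9: acc = 38+9 = 47
k=10: acc = 47+10 = 57
k=11: acc = 57+11 = 68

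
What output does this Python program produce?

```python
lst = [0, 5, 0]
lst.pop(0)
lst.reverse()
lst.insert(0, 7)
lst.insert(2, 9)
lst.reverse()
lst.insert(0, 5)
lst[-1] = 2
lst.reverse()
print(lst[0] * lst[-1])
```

10

pop(0) removes 0 → [5, 0]
reverse → [0, 5]
insert 7 at 0 → [7, 0, 5]
insert 9 at 2 → [7, 0, 9, 5]
reverse → [5, 9, 0, 7]
insert 5 at 0 → [5, 5, 9, 0, 7]
lst[-1] = 2 → [5, 5, 9, 0, 2]
reverse → [2, 0, 9, 5, 5]
lst[0]*lst[-1] = 2*5 = 10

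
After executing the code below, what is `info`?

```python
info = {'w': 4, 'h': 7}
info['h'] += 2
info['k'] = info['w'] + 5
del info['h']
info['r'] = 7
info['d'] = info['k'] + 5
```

info['h'] = 7+2 = 9 → {'w': 4, 'h': 9}
info['k'] = info['w']+5 = 9 → {'w': 4, 'h': 9, 'k': 9}
del 'h' → {'w': 4, 'k': 9}
info['r'] = 7 → {'w': 4, 'k': 9, 'r': 7}
info['d'] = info['k']+5 = 14 → {'w': 4, 'k': 9, 'r': 7, 'd': 14}

{'w': 4, 'k': 9, 'r': 7, 'd': 14}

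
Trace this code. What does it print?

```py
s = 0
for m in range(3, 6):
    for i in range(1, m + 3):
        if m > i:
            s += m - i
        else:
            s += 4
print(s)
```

55

m=3,i=1: 3>1, s = 0+2 = 2
m=3,i=2: 3>2, s = 2+1 = 3
m=3,i=3: not 3>3, s = 3+4 = 7
m=3,i=4: not 3>4, s = 7+4 = 11
m=3,i=5: not 3>5, s = 11+4 = 15
m=4,i=1: 4>1, s = 15+3 = 18
m=4,i=2: 4>2, s = 18+2 = 20
m=4,i=3: 4>3, s = 20+1 = 21
m=4,i=4: not 4>4, s = 21+4 = 25
m=4,i=5: not 4>5, s = 25+4 = 29
m=4,i=6: not 4>6, s = 29+4 = 33
m=5,i=1: 5>1, s = 33+4 = 37
m=5,i=2: 5>2, s = 37+3 = 40
m=5,i=3: 5>3, s = 40+2 = 42
m=5,i=4: 5>4, s = 42+1 = 43
m=5,i=5: not 5>5, s = 43+4 = 47
m=5,i=6: not 5>6, s = 47+4 = 51
m=5,i=7: not 5>7, s = 51+4 = 55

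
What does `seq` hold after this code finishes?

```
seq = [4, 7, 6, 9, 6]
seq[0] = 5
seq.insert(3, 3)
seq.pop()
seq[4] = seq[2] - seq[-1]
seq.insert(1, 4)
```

seq[0] = 5 → [5, 7, 6, 9, 6]
insert 3 at 3 → [5, 7, 6, 3, 9, 6]
pop() removes 6 → [5, 7, 6, 3, 9]
seq[4] = seq[2]-seq[-1] = 6-9 = -3 → [5, 7, 6, 3, -3]
insert 4 at 1 → [5, 4, 7, 6, 3, -3]

[5, 4, 7, 6, 3, -3]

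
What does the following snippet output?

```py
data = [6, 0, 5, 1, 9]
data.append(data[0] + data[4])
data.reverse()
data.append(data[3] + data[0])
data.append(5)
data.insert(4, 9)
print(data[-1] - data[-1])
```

0

append data[0]+data[4] = 6+9 = 15 → [6, 0, 5, 1, 9, 15]
reverse → [15, 9, 1, 5, 0, 6]
append data[3]+data[0] = 5+15 = 20 → [15, 9, 1, 5, 0, 6, 20]
append 5 → [15, 9, 1, 5, 0, 6, 20, 5]
insert 9 at 4 → [15, 9, 1, 5, 9, 0, 6, 20, 5]
data[-1]-data[-1] = 5-5 = 0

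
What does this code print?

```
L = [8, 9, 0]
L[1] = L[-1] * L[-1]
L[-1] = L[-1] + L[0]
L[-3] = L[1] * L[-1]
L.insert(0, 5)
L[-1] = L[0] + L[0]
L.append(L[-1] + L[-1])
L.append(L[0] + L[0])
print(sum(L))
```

45

L[1] = L[-1]*L[-1] = 0*0 = 0 → [8, 0, 0]
L[-1] = L[-1]+L[0] = 0+8 = 8 → [8, 0, 8]
L[-3] = L[1]*L[-1] = 0*8 = 0 → [0, 0, 8]
insert 5 at 0 → [5, 0, 0, 8]
L[-1] = L[0]+L[0] = 5+5 = 10 → [5, 0, 0, 10]
append L[-1]+L[-1] = 10+10 = 20 → [5, 0, 0, 10, 20]
append L[0]+L[0] = 5+5 = 10 → [5, 0, 0, 10, 20, 10]
sum = 45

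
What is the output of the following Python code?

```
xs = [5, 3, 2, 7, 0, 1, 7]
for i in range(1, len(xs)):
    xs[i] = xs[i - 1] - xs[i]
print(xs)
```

[5, 2, 0, -7, -7, -8, -15]

i=1: xs[1] = 5-3 = 2 → [5, 2, 2, 7, 0, 1, 7]
i=2: xs[2] = 2-2 = 0 → [5, 2, 0, 7, 0, 1, 7]
i=3: xs[3] = 0-7 = -7 → [5, 2, 0, -7, 0, 1, 7]
i=4: xs[4] = (-7)-0 = -7 → [5, 2, 0, -7, -7, 1, 7]
i=5: xs[5] = (-7)-1 = -8 → [5, 2, 0, -7, -7, -8, 7]
i=6: xs[6] = (-8)-7 = -15 → [5, 2, 0, -7, -7, -8, -15]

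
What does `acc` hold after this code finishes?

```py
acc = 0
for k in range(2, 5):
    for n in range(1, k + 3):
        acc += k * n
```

149

k=2,n=1: acc = 0+2 = 2
k=2,n=2: acc = 2+4 = 6
k=2,n=3: acc = 6+6 = 12
k=2,n=4: acc = 12+8 = 20
k=3,n=1: acc = 20+3 = 23
k=3,n=2: acc = 23+6 = 29
k=3,n=3: acc = 29+9 = 38
k=3,n=4: acc = 38+12 = 50
k=3,n=5: acc = 50+15 = 65
k=4,n=1: acc = 65+4 = 69
k=4,n=2: acc = 69+8 = 77
k=4,n=3: acc = 77+12 = 89
k=4,n=4: acc = 89+16 = 105
k=4,n=5: acc = 105+20 = 125
k=4,n=6: acc = 125+24 = 149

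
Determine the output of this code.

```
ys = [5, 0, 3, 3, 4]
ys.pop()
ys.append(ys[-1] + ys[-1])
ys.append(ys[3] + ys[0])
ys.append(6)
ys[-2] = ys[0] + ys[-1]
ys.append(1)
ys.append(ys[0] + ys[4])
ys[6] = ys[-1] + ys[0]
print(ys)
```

[5, 0, 3, 3, 6, 11, 16, 1, 11]

pop() removes 4 → [5, 0, 3, 3]
append ys[-1]+ys[-1] = 3+3 = 6 → [5, 0, 3, 3, 6]
append ys[3]+ys[0] = 3+5 = 8 → [5, 0, 3, 3, 6, 8]
append 6 → [5, 0, 3, 3, 6, 8, 6]
ys[-2] = ys[0]+ys[-1] = 5+6 = 11 → [5, 0, 3, 3, 6, 11, 6]
append 1 → [5, 0, 3, 3, 6, 11, 6, 1]
append ys[0]+ys[4] = 5+6 = 11 → [5, 0, 3, 3, 6, 11, 6, 1, 11]
ys[6] = ys[-1]+ys[0] = 11+5 = 16 → [5, 0, 3, 3, 6, 11, 16, 1, 11]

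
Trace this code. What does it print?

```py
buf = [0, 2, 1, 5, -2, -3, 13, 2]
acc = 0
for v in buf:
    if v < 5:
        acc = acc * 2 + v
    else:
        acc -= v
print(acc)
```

v=0: <5, acc = 0*2+0 = 0
v=2: <5, acc = 0*2+2 = 2
v=1: <5, acc = 2*2+1 = 5
v=5: not <5, acc = 5-5 = 0
v=-2: <5, acc = 0*2+(-2) = -2
v=-3: <5, acc = (-2)*2+(-3) = -7
v=13: not <5, acc = (-7)-13 = -20
v=2: <5, acc = (-20)*2+2 = -38

-38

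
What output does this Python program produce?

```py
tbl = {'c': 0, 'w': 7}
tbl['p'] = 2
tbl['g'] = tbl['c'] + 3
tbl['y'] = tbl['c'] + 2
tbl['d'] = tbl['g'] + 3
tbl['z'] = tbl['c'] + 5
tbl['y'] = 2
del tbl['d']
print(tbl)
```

{'c': 0, 'w': 7, 'p': 2, 'g': 3, 'y': 2, 'z': 5}

tbl['p'] = 2 → {'c': 0, 'w': 7, 'p': 2}
tbl['g'] = tbl['c']+3 = 3 → {'c': 0, 'w': 7, 'p': 2, 'g': 3}
tbl['y'] = tbl['c']+2 = 2 → {'c': 0, 'w': 7, 'p': 2, 'g': 3, 'y': 2}
tbl['d'] = tbl['g']+3 = 6 → {'c': 0, 'w': 7, 'p': 2, 'g': 3, 'y': 2, 'd': 6}
tbl['z'] = tbl['c']+5 = 5 → {'c': 0, 'w': 7, 'p': 2, 'g': 3, 'y': 2, 'd': 6, 'z': 5}
tbl['y'] = 2 → {'c': 0, 'w': 7, 'p': 2, 'g': 3, 'y': 2, 'd': 6, 'z': 5}
del 'd' → {'c': 0, 'w': 7, 'p': 2, 'g': 3, 'y': 2, 'z': 5}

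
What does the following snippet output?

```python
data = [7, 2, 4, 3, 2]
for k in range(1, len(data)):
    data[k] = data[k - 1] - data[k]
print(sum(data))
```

7

k=1: data[1] = 7-2 = 5 → [7, 5, 4, 3, 2]
k=2: data[2] = 5-4 = 1 → [7, 5, 1, 3, 2]
k=3: data[3] = 1-3 = -2 → [7, 5, 1, -2, 2]
k=4: data[4] = (-2)-2 = -4 → [7, 5, 1, -2, -4]
sum = 7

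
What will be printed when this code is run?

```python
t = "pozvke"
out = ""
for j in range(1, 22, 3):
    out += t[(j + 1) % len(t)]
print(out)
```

j=1: add t[2]='z' → 'z'
j=4: add t[5]='e' → 'ze'
j=7: add t[2]='z' → 'zez'
j=10: add t[5]='e' → 'zeze'
j=13: add t[2]='z' → 'zezez'
j=16: add t[5]='e' → 'zezeze'
j=19: add t[2]='z' → 'zezezez'

zezezez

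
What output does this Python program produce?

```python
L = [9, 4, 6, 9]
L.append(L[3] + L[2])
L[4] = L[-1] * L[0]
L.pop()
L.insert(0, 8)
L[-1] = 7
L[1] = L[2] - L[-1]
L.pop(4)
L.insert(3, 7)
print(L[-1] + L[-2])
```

13

append L[3]+L[2] = 9+6 = 15 → [9, 4, 6, 9, 15]
L[4] = L[-1]*L[0] = 15*9 = 135 → [9, 4, 6, 9, 135]
pop() removes 135 → [9, 4, 6, 9]
insert 8 at 0 → [8, 9, 4, 6, 9]
L[-1] = 7 → [8, 9, 4, 6, 7]
L[1] = L[2]-L[-1] = 4-7 = -3 → [8, -3, 4, 6, 7]
pop(4) removes 7 → [8, -3, 4, 6]
insert 7 at 3 → [8, -3, 4, 7, 6]
L[-1]+L[-2] = 6+7 = 13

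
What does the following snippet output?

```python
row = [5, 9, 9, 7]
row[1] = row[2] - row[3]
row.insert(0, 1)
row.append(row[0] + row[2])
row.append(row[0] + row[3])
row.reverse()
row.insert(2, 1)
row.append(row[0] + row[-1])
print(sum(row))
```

49

row[1] = row[2]-row[3] = 9-7 = 2 → [5, 2, 9, 7]
insert 1 at 0 → [1, 5, 2, 9, 7]
append row[0]+row[2] = 1+2 = 3 → [1, 5, 2, 9, 7, 3]
append row[0]+row[3] = 1+9 = 10 → [1, 5, 2, 9, 7, 3, 10]
reverse → [10, 3, 7, 9, 2, 5, 1]
insert 1 at 2 → [10, 3, 1, 7, 9, 2, 5, 1]
append row[0]+row[-1] = 10+1 = 11 → [10, 3, 1, 7, 9, 2, 5, 1, 11]
sum = 49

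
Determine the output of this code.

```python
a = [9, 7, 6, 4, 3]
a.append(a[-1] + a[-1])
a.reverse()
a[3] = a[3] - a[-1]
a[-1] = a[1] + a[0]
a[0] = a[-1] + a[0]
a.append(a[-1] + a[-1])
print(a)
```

append a[-1]+a[-1] = 3+3 = 6 → [9, 7, 6, 4, 3, 6]
reverse → [6, 3, 4, 6, 7, 9]
a[3] = a[3]-a[-1] = 6-9 = -3 → [6, 3, 4, -3, 7, 9]
a[-1] = a[1]+a[0] = 3+6 = 9 → [6, 3, 4, -3, 7, 9]
a[0] = a[-1]+a[0] = 9+6 = 15 → [15, 3, 4, -3, 7, 9]
append a[-1]+a[-1] = 9+9 = 18 → [15, 3, 4, -3, 7, 9, 18]

[15, 3, 4, -3, 7, 9, 18]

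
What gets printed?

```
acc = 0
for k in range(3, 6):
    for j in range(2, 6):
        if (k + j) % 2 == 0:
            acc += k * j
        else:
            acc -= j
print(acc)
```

k=3,j=2: odd sum, acc = 0-2 = -2
k=3,j=3: even sum, acc = (-2)+9 = 7
k=3,j=4: odd sum, acc = 7-4 = 3
k=3,j=5: even sum, acc = 3+15 = 18
k=4,j=2: even sum, acc = 18+8 = 26
k=4,j=3: odd sum, acc = 26-3 = 23
k=4,j=4: even sum, acc = 23+16 = 39
k=4,j=5: odd sum, acc = 39-5 = 34
k=5,j=2: odd sum, acc = 34-2 = 32
k=5,j=3: even sum, acc = 32+15 = 47
k=5,j=4: odd sum, acc = 47-4 = 43
k=5,j=5: even sum, acc = 43+25 = 68

68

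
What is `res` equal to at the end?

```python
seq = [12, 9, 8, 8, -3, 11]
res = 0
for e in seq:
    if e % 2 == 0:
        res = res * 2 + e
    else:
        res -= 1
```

66

e=12: even, res = 0*2+12 = 12
e=9: not even, res = 12-1 = 11
e=8: even, res = 11*2+8 = 30
e=8: even, res = 30*2+8 = 68
e=-3: not even, res = 68-1 = 67
e=11: not even, res = 67-1 = 66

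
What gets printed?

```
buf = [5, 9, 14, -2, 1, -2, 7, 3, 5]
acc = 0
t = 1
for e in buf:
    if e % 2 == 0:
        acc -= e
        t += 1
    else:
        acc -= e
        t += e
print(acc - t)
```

e=5: not even, acc = 0-5 = -5; t=6
e=9: not even, acc = (-5)-9 = -14; t=15
e=14: even, acc = (-14)-14 = -28; t=16
e=-2: even, acc = (-28)-(-2) = -26; t=17
e=1: not even, acc = (-26)-1 = -27; t=18
e=-2: even, acc = (-27)-(-2) = -25; t=19
e=7: not even, acc = (-25)-7 = -32; t=26
e=3: not even, acc = (-32)-3 = -35; t=29
e=5: not even, acc = (-35)-5 = -40; t=34
acc-t = (-40)-34 = -74

-74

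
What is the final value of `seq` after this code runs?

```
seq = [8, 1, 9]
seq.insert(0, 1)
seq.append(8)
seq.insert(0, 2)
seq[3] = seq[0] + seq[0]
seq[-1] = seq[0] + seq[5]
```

insert 1 at 0 → [1, 8, 1, 9]
append 8 → [1, 8, 1, 9, 8]
insert 2 at 0 → [2, 1, 8, 1, 9, 8]
seq[3] = seq[0]+seq[0] = 2+2 = 4 → [2, 1, 8, 4, 9, 8]
seq[-1] = seq[0]+seq[5] = 2+8 = 10 → [2, 1, 8, 4, 9, 10]

[2, 1, 8, 4, 9, 10]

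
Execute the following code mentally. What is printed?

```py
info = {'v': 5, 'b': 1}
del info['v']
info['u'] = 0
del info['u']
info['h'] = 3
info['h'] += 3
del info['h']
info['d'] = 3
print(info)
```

del 'v' → {'b': 1}
info['u'] = 0 → {'b': 1, 'u': 0}
del 'u' → {'b': 1}
info['h'] = 3 → {'b': 1, 'h': 3}
info['h'] = 3+3 = 6 → {'b': 1, 'h': 6}
del 'h' → {'b': 1}
info['d'] = 3 → {'b': 1, 'd': 3}

{'b': 1, 'd': 3}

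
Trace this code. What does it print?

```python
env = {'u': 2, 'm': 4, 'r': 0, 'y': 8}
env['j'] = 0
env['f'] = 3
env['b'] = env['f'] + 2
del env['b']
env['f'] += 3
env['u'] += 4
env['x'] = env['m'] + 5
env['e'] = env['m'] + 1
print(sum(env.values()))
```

env['j'] = 0 → {'u': 2, 'm': 4, 'r': 0, 'y': 8, 'j': 0}
env['f'] = 3 → {'u': 2, 'm': 4, 'r': 0, 'y': 8, 'j': 0, 'f': 3}
env['b'] = env['f']+2 = 5 → {'u': 2, 'm': 4, 'r': 0, 'y': 8, 'j': 0, 'f': 3, 'b': 5}
del 'b' → {'u': 2, 'm': 4, 'r': 0, 'y': 8, 'j': 0, 'f': 3}
env['f'] = 3+3 = 6 → {'u': 2, 'm': 4, 'r': 0, 'y': 8, 'j': 0, 'f': 6}
env['u'] = 2+4 = 6 → {'u': 6, 'm': 4, 'r': 0, 'y': 8, 'j': 0, 'f': 6}
env['x'] = env['m']+5 = 9 → {'u': 6, 'm': 4, 'r': 0, 'y': 8, 'j': 0, 'f': 6, 'x': 9}
env['e'] = env['m']+1 = 5 → {'u': 6, 'm': 4, 'r': 0, 'y': 8, 'j': 0, 'f': 6, 'x': 9, 'e': 5}
sum of values = 38

38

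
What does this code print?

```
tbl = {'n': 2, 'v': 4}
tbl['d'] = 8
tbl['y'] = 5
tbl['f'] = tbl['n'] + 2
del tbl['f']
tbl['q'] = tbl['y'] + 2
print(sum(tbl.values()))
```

26

tbl['d'] = 8 → {'n': 2, 'v': 4, 'd': 8}
tbl['y'] = 5 → {'n': 2, 'v': 4, 'd': 8, 'y': 5}
tbl['f'] = tbl['n']+2 = 4 → {'n': 2, 'v': 4, 'd': 8, 'y': 5, 'f': 4}
del 'f' → {'n': 2, 'v': 4, 'd': 8, 'y': 5}
tbl['q'] = tbl['y']+2 = 7 → {'n': 2, 'v': 4, 'd': 8, 'y': 5, 'q': 7}
sum of values = 26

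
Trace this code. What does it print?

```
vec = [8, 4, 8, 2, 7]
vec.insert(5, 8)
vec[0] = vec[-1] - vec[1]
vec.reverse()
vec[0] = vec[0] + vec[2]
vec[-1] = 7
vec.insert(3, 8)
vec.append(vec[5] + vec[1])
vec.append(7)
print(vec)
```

insert 8 at 5 → [8, 4, 8, 2, 7, 8]
vec[0] = vec[-1]-vec[1] = 8-4 = 4 → [4, 4, 8, 2, 7, 8]
reverse → [8, 7, 2, 8, 4, 4]
vec[0] = vec[0]+vec[2] = 8+2 = 10 → [10, 7, 2, 8, 4, 4]
vec[-1] = 7 → [10, 7, 2, 8, 4, 7]
insert 8 at 3 → [10, 7, 2, 8, 8, 4, 7]
append vec[5]+vec[1] = 4+7 = 11 → [10, 7, 2, 8, 8, 4, 7, 11]
append 7 → [10, 7, 2, 8, 8, 4, 7, 11, 7]

[10, 7, 2, 8, 8, 4, 7, 11, 7]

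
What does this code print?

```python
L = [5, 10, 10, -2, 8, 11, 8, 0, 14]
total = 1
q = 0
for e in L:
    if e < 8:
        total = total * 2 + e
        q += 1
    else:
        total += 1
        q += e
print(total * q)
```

2496

e=5: <8, total = 1*2+5 = 7; q=1
e=10: not <8, total = 7+1 = 8; q=11
e=10: not <8, total = 8+1 = 9; q=21
e=-2: <8, total = 9*2+(-2) = 16; q=22
e=8: not <8, total = 16+1 = 17; q=30
e=11: not <8, total = 17+1 = 18; q=41
e=8: not <8, total = 18+1 = 19; q=49
e=0: <8, total = 19*2+0 = 38; q=50
e=14: not <8, total = 38+1 = 39; q=64
total*q = 39*64 = 2496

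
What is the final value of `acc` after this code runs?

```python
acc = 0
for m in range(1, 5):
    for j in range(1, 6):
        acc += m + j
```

m=1,j=1: acc = 0+2 = 2
m=1,j=2: acc = 2+3 = 5
m=1,j=3: acc = 5+4 = 9
m=1,j=4: acc = 9+5 = 14
m=1,j=5: acc = 14+6 = 20
m=2,j=1: acc = 20+3 = 23
m=2,j=2: acc = 23+4 = 27
m=2,j=3: acc = 27+5 = 32
m=2,j=4: acc = 32+6 = 38
m=2,j=5: acc = 38+7 = 45
m=3,j=1: acc = 45+4 = 49
m=3,j=2: acc = 49+5 = 54
m=3,j=3: acc = 54+6 = 60
m=3,j=4: acc = 60+7 = 67
m=3,j=5: acc = 67+8 = 75
m=4,j=1: acc = 75+5 = 80
m=4,j=2: acc = 80+6 = 86
m=4,j=3: acc = 86+7 = 93
m=4,j=4: acc = 93+8 = 101
m=4,j=5: acc = 101+9 = 110

110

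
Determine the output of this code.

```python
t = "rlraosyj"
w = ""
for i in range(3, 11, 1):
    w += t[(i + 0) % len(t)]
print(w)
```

aosyjrlr

i=3: add t[3]='a' → 'a'
i=4: add t[4]='o' → 'ao'
i=5: add t[5]='s' → 'aos'
i=6: add t[6]='y' → 'aosy'
i=7: add t[7]='j' → 'aosyj'
i=8: add t[0]='r' → 'aosyjr'
i=9: add t[1]='l' → 'aosyjrl'
i=10: add t[2]='r' → 'aosyjrlr'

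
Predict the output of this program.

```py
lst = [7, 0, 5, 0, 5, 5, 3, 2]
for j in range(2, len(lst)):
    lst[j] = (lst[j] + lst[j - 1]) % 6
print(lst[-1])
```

2

j=2: lst[2] = (5+0)%6 = 5 → [7, 0, 5, 0, 5, 5, 3, 2]
j=3: lst[3] = (0+5)%6 = 5 → [7, 0, 5, 5, 5, 5, 3, 2]
j=4: lst[4] = (5+5)%6 = 4 → [7, 0, 5, 5, 4, 5, 3, 2]
j=5: lst[5] = (5+4)%6 = 3 → [7, 0, 5, 5, 4, 3, 3, 2]
j=6: lst[6] = (3+3)%6 = 0 → [7, 0, 5, 5, 4, 3, 0, 2]
j=7: lst[7] = (2+0)%6 = 2 → [7, 0, 5, 5, 4, 3, 0, 2]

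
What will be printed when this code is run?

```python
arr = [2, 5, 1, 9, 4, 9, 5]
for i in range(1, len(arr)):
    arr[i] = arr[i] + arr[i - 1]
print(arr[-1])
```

i=1: arr[1] = 5+2 = 7 → [2, 7, 1, 9, 4, 9, 5]
i=2: arr[2] = 1+7 = 8 → [2, 7, 8, 9, 4, 9, 5]
i=3: arr[3] = 9+8 = 17 → [2, 7, 8, 17, 4, 9, 5]
i=4: arr[4] = 4+17 = 21 → [2, 7, 8, 17, 21, 9, 5]
i=5: arr[5] = 9+21 = 30 → [2, 7, 8, 17, 21, 30, 5]
i=6: arr[6] = 5+30 = 35 → [2, 7, 8, 17, 21, 30, 35]

35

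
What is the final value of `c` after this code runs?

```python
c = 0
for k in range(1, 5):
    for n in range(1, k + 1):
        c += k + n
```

50

k=1,n=1: c = 0+2 = 2
k=2,n=1: c = 2+3 = 5
k=2,n=2: c = 5+4 = 9
k=3,n=1: c = 9+4 = 13
k=3,n=2: c = 13+5 = 18
k=3,n=3: c = 18+6 = 24
k=4,n=1: c = 24+5 = 29
k=4,n=2: c = 29+6 = 35
k=4,n=3: c = 35+7 = 42
k=4,n=4: c = 42+8 = 50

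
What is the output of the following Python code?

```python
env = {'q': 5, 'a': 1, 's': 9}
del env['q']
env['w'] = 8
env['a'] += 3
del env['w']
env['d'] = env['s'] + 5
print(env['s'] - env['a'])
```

del 'q' → {'a': 1, 's': 9}
env['w'] = 8 → {'a': 1, 's': 9, 'w': 8}
env['a'] = 1+3 = 4 → {'a': 4, 's': 9, 'w': 8}
del 'w' → {'a': 4, 's': 9}
env['d'] = env['s']+5 = 14 → {'a': 4, 's': 9, 'd': 14}
env['s']-env['a'] = 9-4 = 5

5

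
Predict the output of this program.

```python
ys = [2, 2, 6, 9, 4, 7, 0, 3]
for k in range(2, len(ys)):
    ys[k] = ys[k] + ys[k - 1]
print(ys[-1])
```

31

k=2: ys[2] = 6+2 = 8 → [2, 2, 8, 9, 4, 7, 0, 3]
k=3: ys[3] = 9+8 = 17 → [2, 2, 8, 17, 4, 7, 0, 3]
k=4: ys[4] = 4+17 = 21 → [2, 2, 8, 17, 21, 7, 0, 3]
k=5: ys[5] = 7+21 = 28 → [2, 2, 8, 17, 21, 28, 0, 3]
k=6: ys[6] = 0+28 = 28 → [2, 2, 8, 17, 21, 28, 28, 3]
k=7: ys[7] = 3+28 = 31 → [2, 2, 8, 17, 21, 28, 28, 31]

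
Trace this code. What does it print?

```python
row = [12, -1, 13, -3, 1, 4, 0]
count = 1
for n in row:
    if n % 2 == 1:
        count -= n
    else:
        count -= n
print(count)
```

-25

n=12: not odd, count = 1-12 = -11
n=-1: odd, count = (-11)-(-1) = -10
n=13: odd, count = (-10)-13 = -23
n=-3: odd, count = (-23)-(-3) = -20
n=1: odd, count = (-20)-1 = -21
n=4: not odd, count = (-21)-4 = -25
n=0: not odd, count = (-25)-0 = -25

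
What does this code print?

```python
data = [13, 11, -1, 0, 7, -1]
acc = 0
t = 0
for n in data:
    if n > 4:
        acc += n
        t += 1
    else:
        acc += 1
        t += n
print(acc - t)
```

33

n=13: >4, acc = 0+13 = 13; t=1
n=11: >4, acc = 13+11 = 24; t=2
n=-1: not >4, acc = 24+1 = 25; t=1
n=0: not >4, acc = 25+1 = 26; t=1
n=7: >4, acc = 26+7 = 33; t=2
n=-1: not >4, acc = 33+1 = 34; t=1
acc-t = 34-1 = 33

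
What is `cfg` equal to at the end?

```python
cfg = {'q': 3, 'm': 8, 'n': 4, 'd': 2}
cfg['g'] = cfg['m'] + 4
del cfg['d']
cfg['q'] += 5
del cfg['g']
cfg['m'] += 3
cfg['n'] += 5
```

{'q': 8, 'm': 11, 'n': 9}

cfg['g'] = cfg['m']+4 = 12 → {'q': 3, 'm': 8, 'n': 4, 'd': 2, 'g': 12}
del 'd' → {'q': 3, 'm': 8, 'n': 4, 'g': 12}
cfg['q'] = 3+5 = 8 → {'q': 8, 'm': 8, 'n': 4, 'g': 12}
del 'g' → {'q': 8, 'm': 8, 'n': 4}
cfg['m'] = 8+3 = 11 → {'q': 8, 'm': 11, 'n': 4}
cfg['n'] = 4+5 = 9 → {'q': 8, 'm': 11, 'n': 9}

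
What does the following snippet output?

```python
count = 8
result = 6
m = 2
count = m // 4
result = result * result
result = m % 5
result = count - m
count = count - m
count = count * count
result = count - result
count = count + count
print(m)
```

2

count = 2//4 = 0
result = 6*6 = 36
result = 2%5 = 2
result = 0-2 = -2
count = 0-2 = -2
count = (-2)*(-2) = 4
result = 4-(-2) = 6
count = 4+4 = 8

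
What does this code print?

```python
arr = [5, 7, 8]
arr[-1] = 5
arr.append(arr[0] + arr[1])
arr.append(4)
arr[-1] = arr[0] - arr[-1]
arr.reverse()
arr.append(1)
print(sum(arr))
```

31

arr[-1] = 5 → [5, 7, 5]
append arr[0]+arr[1] = 5+7 = 12 → [5, 7, 5, 12]
append 4 → [5, 7, 5, 12, 4]
arr[-1] = arr[0]-arr[-1] = 5-4 = 1 → [5, 7, 5, 12, 1]
reverse → [1, 12, 5, 7, 5]
append 1 → [1, 12, 5, 7, 5, 1]
sum = 31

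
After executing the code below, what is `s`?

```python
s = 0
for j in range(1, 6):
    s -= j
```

-15

j=1: s = 0-1 = -1
j=2: s = (-1)-2 = -3
j=3: s = (-3)-3 = -6
j=4: s = (-6)-4 = -10
j=5: s = (-10)-5 = -15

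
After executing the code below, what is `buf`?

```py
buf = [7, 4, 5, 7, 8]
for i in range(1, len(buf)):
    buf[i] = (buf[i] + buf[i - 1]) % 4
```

[7, 3, 0, 3, 3]

i=1: buf[1] = (4+7)%4 = 3 → [7, 3, 5, 7, 8]
i=2: buf[2] = (5+3)%4 = 0 → [7, 3, 0, 7, 8]
i=3: buf[3] = (7+0)%4 = 3 → [7, 3, 0, 3, 8]
i=4: buf[4] = (8+3)%4 = 3 → [7, 3, 0, 3, 3]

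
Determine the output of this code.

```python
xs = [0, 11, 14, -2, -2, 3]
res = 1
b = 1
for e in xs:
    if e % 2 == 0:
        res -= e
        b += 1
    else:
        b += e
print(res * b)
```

e=0: even, res = 1-0 = 1; b=2
e=11: not even; b=13
e=14: even, res = 1-14 = -13; b=14
e=-2: even, res = (-13)-(-2) = -11; b=15
e=-2: even, res = (-11)-(-2) = -9; b=16
e=3: not even; b=19
res*b = (-9)*19 = -171

-171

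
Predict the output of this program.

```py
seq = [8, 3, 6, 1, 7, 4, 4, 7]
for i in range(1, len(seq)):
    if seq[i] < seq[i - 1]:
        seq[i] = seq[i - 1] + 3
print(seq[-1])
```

i=1: 3<8, seq[1] = 8+3 = 11 → [8, 11, 6, 1, 7, 4, 4, 7]
i=2: 6<11, seq[2] = 11+3 = 14 → [8, 11, 14, 1, 7, 4, 4, 7]
i=3: 1<14, seq[3] = 14+3 = 17 → [8, 11, 14, 17, 7, 4, 4, 7]
i=4: 7<17, seq[4] = 17+3 = 20 → [8, 11, 14, 17, 20, 4, 4, 7]
i=5: 4<20, seq[5] = 20+3 = 23 → [8, 11, 14, 17, 20, 23, 4, 7]
i=6: 4<23, seq[6] = 23+3 = 26 → [8, 11, 14, 17, 20, 23, 26, 7]
i=7: 7<26, seq[7] = 26+3 = 29 → [8, 11, 14, 17, 20, 23, 26, 29]

29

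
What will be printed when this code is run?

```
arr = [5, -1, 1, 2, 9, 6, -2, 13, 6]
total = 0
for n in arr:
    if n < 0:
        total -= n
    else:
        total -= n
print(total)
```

n=5: not <0, total = 0-5 = -5
n=-1: <0, total = (-5)-(-1) = -4
n=1: not <0, total = (-4)-1 = -5
n=2: not <0, total = (-5)-2 = -7
n=9: not <0, total = (-7)-9 = -16
n=6: not <0, total = (-16)-6 = -22
n=-2: <0, total = (-22)-(-2) = -20
n=13: not <0, total = (-20)-13 = -33
n=6: not <0, total = (-33)-6 = -39

-39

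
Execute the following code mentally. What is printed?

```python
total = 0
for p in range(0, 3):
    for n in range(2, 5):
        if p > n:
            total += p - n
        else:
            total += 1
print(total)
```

9

p=0,n=2: not 0>2, total = 0+1 = 1
p=0,n=3: not 0>3, total = 1+1 = 2
p=0,n=4: not 0>4, total = 2+1 = 3
p=1,n=2: not 1>2, total = 3+1 = 4
p=1,n=3: not 1>3, total = 4+1 = 5
p=1,n=4: not 1>4, total = 5+1 = 6
p=2,n=2: not 2>2, total = 6+1 = 7
p=2,n=3: not 2>3, total = 7+1 = 8
p=2,n=4: not 2>4, total = 8+1 = 9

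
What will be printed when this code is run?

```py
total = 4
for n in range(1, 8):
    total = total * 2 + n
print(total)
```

n=1: total = 4*2+1 = 9
n=2: total = 9*2+2 = 20
n=3: total = 20*2+3 = 43
n=4: total = 43*2+4 = 90
n=5: total = 90*2+5 = 185
n=6: total = 185*2+6 = 376
n=7: total = 376*2+7 = 759

759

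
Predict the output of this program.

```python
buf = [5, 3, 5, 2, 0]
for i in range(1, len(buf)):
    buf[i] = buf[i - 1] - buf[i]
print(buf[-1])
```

i=1: buf[1] = 5-3 = 2 → [5, 2, 5, 2, 0]
i=2: buf[2] = 2-5 = -3 → [5, 2, -3, 2, 0]
i=3: buf[3] = (-3)-2 = -5 → [5, 2, -3, -5, 0]
i=4: buf[4] = (-5)-0 = -5 → [5, 2, -3, -5, -5]

-5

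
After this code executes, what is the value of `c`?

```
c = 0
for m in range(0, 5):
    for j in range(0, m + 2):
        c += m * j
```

105

m=0,j=0: c = 0+0 = 0
m=0,j=1: c = 0+0 = 0
m=1,j=0: c = 0+0 = 0
m=1,j=1: c = 0+1 = 1
m=1,j=2: c = 1+2 = 3
m=2,j=0: c = 3+0 = 3
m=2,j=1: c = 3+2 = 5
m=2,j=2: c = 5+4 = 9
m=2,j=3: c = 9+6 = 15
m=3,j=0: c = 15+0 = 15
m=3,j=1: c = 15+3 = 18
m=3,j=2: c = 18+6 = 24
m=3,j=3: c = 24+9 = 33
m=3,j=4: c = 33+12 = 45
m=4,j=0: c = 45+0 = 45
m=4,j=1: c = 45+4 = 49
m=4,j=2: c = 49+8 = 57
m=4,j=3: c = 57+12 = 69
m=4,j=4: c = 69+16 = 85
m=4,j=5: c = 85+20 = 105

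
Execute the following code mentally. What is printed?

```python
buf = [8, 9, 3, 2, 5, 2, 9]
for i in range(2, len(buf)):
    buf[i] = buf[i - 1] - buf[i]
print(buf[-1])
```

-12

i=2: buf[2] = 9-3 = 6 → [8, 9, 6, 2, 5, 2, 9]
i=3: buf[3] = 6-2 = 4 → [8, 9, 6, 4, 5, 2, 9]
i=4: buf[4] = 4-5 = -1 → [8, 9, 6, 4, -1, 2, 9]
i=5: buf[5] = (-1)-2 = -3 → [8, 9, 6, 4, -1, -3, 9]
i=6: buf[6] = (-3)-9 = -12 → [8, 9, 6, 4, -1, -3, -12]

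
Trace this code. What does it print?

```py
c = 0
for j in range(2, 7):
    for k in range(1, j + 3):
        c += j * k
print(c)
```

505

j=2,k=1: c = 0+2 = 2
j=2,k=2: c = 2+4 = 6
j=2,k=3: c = 6+6 = 12
j=2,k=4: c = 12+8 = 20
j=3,k=1: c = 20+3 = 23
j=3,k=2: c = 23+6 = 29
j=3,k=3: c = 29+9 = 38
j=3,k=4: c = 38+12 = 50
j=3,k=5: c = 50+15 = 65
j=4,k=1: c = 65+4 = 69
j=4,k=2: c = 69+8 = 77
j=4,k=3: c = 77+12 = 89
j=4,k=4: c = 89+16 = 105
j=4,k=5: c = 105+20 = 125
j=4,k=6: c = 125+24 = 149
j=5,k=1: c = 149+5 = 154
j=5,k=2: c = 154+10 = 164
j=5,k=3: c = 164+15 = 179
j=5,k=4: c = 179+20 = 199
j=5,k=5: c = 199+25 = 224
j=5,k=6: c = 224+30 = 254
j=5,k=7: c = 254+35 = 289
j=6,k=1: c = 289+6 = 295
j=6,k=2: c = 295+12 = 307
j=6,k=3: c = 307+18 = 325
j=6,k=4: c = 325+24 = 349
j=6,k=5: c = 349+30 = 379
j=6,k=6: c = 379+36 = 415
j=6,k=7: c = 415+42 = 457
j=6,k=8: c = 457+48 = 505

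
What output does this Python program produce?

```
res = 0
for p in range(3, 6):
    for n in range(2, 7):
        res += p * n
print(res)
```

240

p=3,n=2: res = 0+6 = 6
p=3,n=3: res = 6+9 = 15
p=3,n=4: res = 15+12 = 27
p=3,n=5: res = 27+15 = 42
p=3,n=6: res = 42+18 = 60
p=4,n=2: res = 60+8 = 68
p=4,n=3: res = 68+12 = 80
p=4,n=4: res = 80+16 = 96
p=4,n=5: res = 96+20 = 116
p=4,n=6: res = 116+24 = 140
p=5,n=2: res = 140+10 = 150
p=5,n=3: res = 150+15 = 165
p=5,n=4: res = 165+20 = 185
p=5,n=5: res = 185+25 = 210
p=5,n=6: res = 210+30 = 240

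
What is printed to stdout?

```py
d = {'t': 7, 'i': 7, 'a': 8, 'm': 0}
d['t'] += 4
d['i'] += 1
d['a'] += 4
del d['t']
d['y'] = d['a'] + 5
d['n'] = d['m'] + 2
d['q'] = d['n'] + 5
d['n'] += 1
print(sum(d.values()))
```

d['t'] = 7+4 = 11 → {'t': 11, 'i': 7, 'a': 8, 'm': 0}
d['i'] = 7+1 = 8 → {'t': 11, 'i': 8, 'a': 8, 'm': 0}
d['a'] = 8+4 = 12 → {'t': 11, 'i': 8, 'a': 12, 'm': 0}
del 't' → {'i': 8, 'a': 12, 'm': 0}
d['y'] = d['a']+5 = 17 → {'i': 8, 'a': 12, 'm': 0, 'y': 17}
d['n'] = d['m']+2 = 2 → {'i': 8, 'a': 12, 'm': 0, 'y': 17, 'n': 2}
d['q'] = d['n']+5 = 7 → {'i': 8, 'a': 12, 'm': 0, 'y': 17, 'n': 2, 'q': 7}
d['n'] = 2+1 = 3 → {'i': 8, 'a': 12, 'm': 0, 'y': 17, 'n': 3, 'q': 7}
sum of values = 47

47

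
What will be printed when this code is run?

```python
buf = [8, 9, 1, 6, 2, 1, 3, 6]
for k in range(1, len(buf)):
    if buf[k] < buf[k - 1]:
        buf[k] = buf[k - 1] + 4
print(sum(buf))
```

k=1: 9>=8, unchanged → [8, 9, 1, 6, 2, 1, 3, 6]
k=2: 1<9, buf[2] = 9+4 = 13 → [8, 9, 13, 6, 2, 1, 3, 6]
k=3: 6<13, buf[3] = 13+4 = 17 → [8, 9, 13, 17, 2, 1, 3, 6]
k=4: 2<17, buf[4] = 17+4 = 21 → [8, 9, 13, 17, 21, 1, 3, 6]
k=5: 1<21, buf[5] = 21+4 = 25 → [8, 9, 13, 17, 21, 25, 3, 6]
k=6: 3<25, buf[6] = 25+4 = 29 → [8, 9, 13, 17, 21, 25, 29, 6]
k=7: 6<29, buf[7] = 29+4 = 33 → [8, 9, 13, 17, 21, 25, 29, 33]
sum = 155

155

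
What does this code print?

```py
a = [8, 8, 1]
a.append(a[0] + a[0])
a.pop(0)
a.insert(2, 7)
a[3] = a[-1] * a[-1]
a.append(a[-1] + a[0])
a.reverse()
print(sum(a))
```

append a[0]+a[0] = 8+8 = 16 → [8, 8, 1, 16]
pop(0) removes 8 → [8, 1, 16]
insert 7 at 2 → [8, 1, 7, 16]
a[3] = a[-1]*a[-1] = 16*16 = 256 → [8, 1, 7, 256]
append a[-1]+a[0] = 256+8 = 264 → [8, 1, 7, 256, 264]
reverse → [264, 256, 7, 1, 8]
sum = 536

536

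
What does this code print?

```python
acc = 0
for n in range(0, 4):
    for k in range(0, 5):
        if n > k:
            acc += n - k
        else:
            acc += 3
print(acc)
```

52

n=0,k=0: not 0>0, acc = 0+3 = 3
n=0,k=1: not 0>1, acc = 3+3 = 6
n=0,k=2: not 0>2, acc = 6+3 = 9
n=0,k=3: not 0>3, acc = 9+3 = 12
n=0,k=4: not 0>4, acc = 12+3 = 15
n=1,k=0: 1>0, acc = 15+1 = 16
n=1,k=1: not 1>1, acc = 16+3 = 19
n=1,k=2: not 1>2, acc = 19+3 = 22
n=1,k=3: not 1>3, acc = 22+3 = 25
n=1,k=4: not 1>4, acc = 25+3 = 28
n=2,k=0: 2>0, acc = 28+2 = 30
n=2,k=1: 2>1, acc = 30+1 = 31
n=2,k=2: not 2>2, acc = 31+3 = 34
n=2,k=3: not 2>3, acc = 34+3 = 37
n=2,k=4: not 2>4, acc = 37+3 = 40
n=3,k=0: 3>0, acc = 40+3 = 43
n=3,k=1: 3>1, acc = 43+2 = 45
n=3,k=2: 3>2, acc = 45+1 = 46
n=3,k=3: not 3>3, acc = 46+3 = 49
n=3,k=4: not 3>4, acc = 49+3 = 52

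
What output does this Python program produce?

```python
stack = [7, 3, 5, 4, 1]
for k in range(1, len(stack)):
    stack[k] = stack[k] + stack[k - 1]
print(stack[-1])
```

k=1: stack[1] = 3+7 = 10 → [7, 10, 5, 4, 1]
k=2: stack[2] = 5+10 = 15 → [7, 10, 15, 4, 1]
k=3: stack[3] = 4+15 = 19 → [7, 10, 15, 19, 1]
k=4: stack[4] = 1+19 = 20 → [7, 10, 15, 19, 20]

20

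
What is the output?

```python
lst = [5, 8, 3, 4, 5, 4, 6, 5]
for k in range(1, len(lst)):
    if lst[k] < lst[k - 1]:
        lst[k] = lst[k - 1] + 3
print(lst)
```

k=1: 8>=5, unchanged → [5, 8, 3, 4, 5, 4, 6, 5]
k=2: 3<8, lst[2] = 8+3 = 11 → [5, 8, 11, 4, 5, 4, 6, 5]
k=3: 4<11, lst[3] = 11+3 = 14 → [5, 8, 11, 14, 5, 4, 6, 5]
k=4: 5<14, lst[4] = 14+3 = 17 → [5, 8, 11, 14, 17, 4, 6, 5]
k=5: 4<17, lst[5] = 17+3 = 20 → [5, 8, 11, 14, 17, 20, 6, 5]
k=6: 6<20, lst[6] = 20+3 = 23 → [5, 8, 11, 14, 17, 20, 23, 5]
k=7: 5<23, lst[7] = 23+3 = 26 → [5, 8, 11, 14, 17, 20, 23, 26]

[5, 8, 11, 14, 17, 20, 23, 26]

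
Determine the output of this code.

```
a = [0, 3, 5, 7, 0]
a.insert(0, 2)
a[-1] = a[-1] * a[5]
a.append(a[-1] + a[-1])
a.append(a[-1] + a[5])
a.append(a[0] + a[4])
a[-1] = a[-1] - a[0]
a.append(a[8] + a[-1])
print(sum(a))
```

insert 2 at 0 → [2, 0, 3, 5, 7, 0]
a[-1] = a[-1]*a[5] = 0*0 = 0 → [2, 0, 3, 5, 7, 0]
append a[-1]+a[-1] = 0+0 = 0 → [2, 0, 3, 5, 7, 0, 0]
append a[-1]+a[5] = 0+0 = 0 → [2, 0, 3, 5, 7, 0, 0, 0]
append a[0]+a[4] = 2+7 = 9 → [2, 0, 3, 5, 7, 0, 0, 0, 9]
a[-1] = a[-1]-a[0] = 9-2 = 7 → [2, 0, 3, 5, 7, 0, 0, 0, 7]
append a[8]+a[-1] = 7+7 = 14 → [2, 0, 3, 5, 7, 0, 0, 0, 7, 14]
sum = 38

38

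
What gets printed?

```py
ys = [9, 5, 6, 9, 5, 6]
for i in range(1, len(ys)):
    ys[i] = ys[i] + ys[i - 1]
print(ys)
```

[9, 14, 20, 29, 34, 40]

i=1: ys[1] = 5+9 = 14 → [9, 14, 6, 9, 5, 6]
i=2: ys[2] = 6+14 = 20 → [9, 14, 20, 9, 5, 6]
i=3: ys[3] = 9+20 = 29 → [9, 14, 20, 29, 5, 6]
i=4: ys[4] = 5+29 = 34 → [9, 14, 20, 29, 34, 6]
i=5: ys[5] = 6+34 = 40 → [9, 14, 20, 29, 34, 40]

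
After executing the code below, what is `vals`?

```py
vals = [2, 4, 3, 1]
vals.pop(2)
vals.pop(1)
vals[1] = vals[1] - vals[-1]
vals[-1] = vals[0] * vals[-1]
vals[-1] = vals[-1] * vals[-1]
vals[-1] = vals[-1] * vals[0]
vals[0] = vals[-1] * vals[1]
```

pop(2) removes 3 → [2, 4, 1]
pop(1) removes 4 → [2, 1]
vals[1] = vals[1]-vals[-1] = 1-1 = 0 → [2, 0]
vals[-1] = vals[0]*vals[-1] = 2*0 = 0 → [2, 0]
vals[-1] = vals[-1]*vals[-1] = 0*0 = 0 → [2, 0]
vals[-1] = vals[-1]*vals[0] = 0*2 = 0 → [2, 0]
vals[0] = vals[-1]*vals[1] = 0*0 = 0 → [0, 0]

[0, 0]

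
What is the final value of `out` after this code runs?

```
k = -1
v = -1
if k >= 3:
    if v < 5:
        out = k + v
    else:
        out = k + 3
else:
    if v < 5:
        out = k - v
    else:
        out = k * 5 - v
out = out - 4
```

k=-1, v=-1
k >= 3 is False; v < 5 is True
→ out = k - v = 0
out = 0-4 = -4

-4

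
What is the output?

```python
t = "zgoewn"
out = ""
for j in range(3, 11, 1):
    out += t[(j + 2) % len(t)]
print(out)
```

nzgoewnz

j=3: add t[5]='n' → 'n'
j=4: add t[0]='z' → 'nz'
j=5: add t[1]='g' → 'nzg'
j=6: add t[2]='o' → 'nzgo'
j=7: add t[3]='e' → 'nzgoe'
j=8: add t[4]='w' → 'nzgoew'
j=9: add t[5]='n' → 'nzgoewn'
j=10: add t[0]='z' → 'nzgoewnz'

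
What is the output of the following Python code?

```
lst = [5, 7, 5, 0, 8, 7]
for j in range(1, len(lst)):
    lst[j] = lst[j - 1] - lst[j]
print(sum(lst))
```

j=1: lst[1] = 5-7 = -2 → [5, -2, 5, 0, 8, 7]
j=2: lst[2] = (-2)-5 = -7 → [5, -2, -7, 0, 8, 7]
j=3: lst[3] = (-7)-0 = -7 → [5, -2, -7, -7, 8, 7]
j=4: lst[4] = (-7)-8 = -15 → [5, -2, -7, -7, -15, 7]
j=5: lst[5] = (-15)-7 = -22 → [5, -2, -7, -7, -15, -22]
sum = -48

-48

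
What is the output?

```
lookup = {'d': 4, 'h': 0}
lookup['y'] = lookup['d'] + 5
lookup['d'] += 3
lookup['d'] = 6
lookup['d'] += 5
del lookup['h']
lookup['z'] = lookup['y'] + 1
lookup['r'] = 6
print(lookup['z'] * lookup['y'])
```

90

lookup['y'] = lookup['d']+5 = 9 → {'d': 4, 'h': 0, 'y': 9}
lookup['d'] = 4+3 = 7 → {'d': 7, 'h': 0, 'y': 9}
lookup['d'] = 6 → {'d': 6, 'h': 0, 'y': 9}
lookup['d'] = 6+5 = 11 → {'d': 11, 'h': 0, 'y': 9}
del 'h' → {'d': 11, 'y': 9}
lookup['z'] = lookup['y']+1 = 10 → {'d': 11, 'y': 9, 'z': 10}
lookup['r'] = 6 → {'d': 11, 'y': 9, 'z': 10, 'r': 6}
lookup['z']*lookup['y'] = 10*9 = 90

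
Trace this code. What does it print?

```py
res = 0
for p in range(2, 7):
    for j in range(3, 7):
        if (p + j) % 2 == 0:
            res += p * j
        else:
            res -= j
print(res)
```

p=2,j=3: odd sum, res = 0-3 = -3
p=2,j=4: even sum, res = (-3)+8 = 5
p=2,j=5: odd sum, res = 5-5 = 0
p=2,j=6: even sum, res = 0+12 = 12
p=3,j=3: even sum, res = 12+9 = 21
p=3,j=4: odd sum, res = 21-4 = 17
p=3,j=5: even sum, res = 17+15 = 32
p=3,j=6: odd sum, res = 32-6 = 26
p=4,j=3: odd sum, res = 26-3 = 23
p=4,j=4: even sum, res = 23+16 = 39
p=4,j=5: odd sum, res = 39-5 = 34
p=4,j=6: even sum, res = 34+24 = 58
p=5,j=3: even sum, res = 58+15 = 73
p=5,j=4: odd sum, res = 73-4 = 69
p=5,j=5: even sum, res = 69+25 = 94
p=5,j=6: odd sum, res = 94-6 = 88
p=6,j=3: odd sum, res = 88-3 = 85
p=6,j=4: even sum, res = 85+24 = 109
p=6,j=5: odd sum, res = 109-5 = 104
p=6,j=6: even sum, res = 104+36 = 140

140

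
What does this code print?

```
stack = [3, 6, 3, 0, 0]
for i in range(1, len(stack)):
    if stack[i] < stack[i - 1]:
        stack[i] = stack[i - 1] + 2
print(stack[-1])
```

i=1: 6>=3, unchanged → [3, 6, 3, 0, 0]
i=2: 3<6, stack[2] = 6+2 = 8 → [3, 6, 8, 0, 0]
i=3: 0<8, stack[3] = 8+2 = 10 → [3, 6, 8, 10, 0]
i=4: 0<10, stack[4] = 10+2 = 12 → [3, 6, 8, 10, 12]

12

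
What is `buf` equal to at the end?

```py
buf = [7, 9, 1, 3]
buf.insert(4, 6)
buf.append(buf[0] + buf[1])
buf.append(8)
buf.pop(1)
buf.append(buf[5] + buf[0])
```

insert 6 at 4 → [7, 9, 1, 3, 6]
append buf[0]+buf[1] = 7+9 = 16 → [7, 9, 1, 3, 6, 16]
append 8 → [7, 9, 1, 3, 6, 16, 8]
pop(1) removes 9 → [7, 1, 3, 6, 16, 8]
append buf[5]+buf[0] = 8+7 = 15 → [7, 1, 3, 6, 16, 8, 15]

[7, 1, 3, 6, 16, 8, 15]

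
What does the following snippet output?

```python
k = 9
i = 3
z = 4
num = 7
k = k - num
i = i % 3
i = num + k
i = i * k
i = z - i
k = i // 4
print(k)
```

k = 9-7 = 2
i = 3%3 = 0
i = 7+2 = 9
i = 9*2 = 18
i = 4-18 = -14
k = (-14)//4 = -4

-4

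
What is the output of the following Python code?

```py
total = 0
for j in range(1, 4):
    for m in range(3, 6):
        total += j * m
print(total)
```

72

j=1,m=3: total = 0+3 = 3
j=1,m=4: total = 3+4 = 7
j=1,m=5: total = 7+5 = 12
j=2,m=3: total = 12+6 = 18
j=2,m=4: total = 18+8 = 26
j=2,m=5: total = 26+10 = 36
j=3,m=3: total = 36+9 = 45
j=3,m=4: total = 45+12 = 57
j=3,m=5: total = 57+15 = 72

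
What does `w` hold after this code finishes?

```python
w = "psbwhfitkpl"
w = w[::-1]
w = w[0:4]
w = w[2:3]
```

reverse → 'lpktifhwbsp'
slice [0:4] → 'lpkt'
slice [2:3] → 'k'

'k'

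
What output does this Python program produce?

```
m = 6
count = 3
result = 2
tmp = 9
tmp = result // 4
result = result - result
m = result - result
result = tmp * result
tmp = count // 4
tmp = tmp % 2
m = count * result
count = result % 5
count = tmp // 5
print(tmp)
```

tmp = 2//4 = 0
result = 2-2 = 0
m = 0-0 = 0
result = 0*0 = 0
tmp = 3//4 = 0
tmp = 0%2 = 0
m = 3*0 = 0
count = 0%5 = 0
count = 0//5 = 0

0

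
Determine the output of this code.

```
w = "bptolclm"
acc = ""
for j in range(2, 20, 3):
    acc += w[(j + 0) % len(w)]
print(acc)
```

j=2: add w[2]='t' → 't'
j=5: add w[5]='c' → 'tc'
j=8: add w[0]='b' → 'tcb'
j=11: add w[3]='o' → 'tcbo'
j=14: add w[6]='l' → 'tcbol'
j=17: add w[1]='p' → 'tcbolp'

tcbolp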